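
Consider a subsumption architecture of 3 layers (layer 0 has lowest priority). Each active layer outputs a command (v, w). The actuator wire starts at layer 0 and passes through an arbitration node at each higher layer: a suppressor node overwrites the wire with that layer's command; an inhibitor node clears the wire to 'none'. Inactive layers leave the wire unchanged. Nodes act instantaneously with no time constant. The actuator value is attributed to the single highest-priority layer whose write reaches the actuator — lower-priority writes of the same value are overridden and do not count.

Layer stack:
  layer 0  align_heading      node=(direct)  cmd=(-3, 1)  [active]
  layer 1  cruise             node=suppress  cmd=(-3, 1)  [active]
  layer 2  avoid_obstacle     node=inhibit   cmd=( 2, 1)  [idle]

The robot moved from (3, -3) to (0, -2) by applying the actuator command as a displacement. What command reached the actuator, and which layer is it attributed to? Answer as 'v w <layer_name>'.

-3 1 cruise

displacement = (0, -2) − (3, -3) = (-3, 1)
L0 align_heading: active, feeds wire = (-3, 1)
L1 cruise: active, suppressor → wire = (-3, 1)
L2 avoid_obstacle: idle → wire stays (-3, 1)
actuator = (-3, 1) — from layer 1 (cruise)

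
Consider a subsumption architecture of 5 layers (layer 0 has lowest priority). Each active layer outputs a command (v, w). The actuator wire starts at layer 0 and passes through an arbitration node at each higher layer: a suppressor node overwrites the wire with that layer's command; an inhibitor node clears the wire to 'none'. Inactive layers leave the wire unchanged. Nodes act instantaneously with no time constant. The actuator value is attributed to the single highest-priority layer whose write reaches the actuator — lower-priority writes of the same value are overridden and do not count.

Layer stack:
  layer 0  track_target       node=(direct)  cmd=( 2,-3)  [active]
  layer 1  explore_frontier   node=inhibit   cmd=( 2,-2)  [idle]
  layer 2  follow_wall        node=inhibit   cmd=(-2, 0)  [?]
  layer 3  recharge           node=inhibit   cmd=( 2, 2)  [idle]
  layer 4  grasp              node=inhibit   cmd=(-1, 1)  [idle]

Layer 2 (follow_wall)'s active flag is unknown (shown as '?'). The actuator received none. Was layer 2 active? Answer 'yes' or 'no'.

yes

If layer 2 is active=yes:
  actuator would be none
If layer 2 is active=no:
  actuator would be (2, -3)
Observed none, so layer 2 was active.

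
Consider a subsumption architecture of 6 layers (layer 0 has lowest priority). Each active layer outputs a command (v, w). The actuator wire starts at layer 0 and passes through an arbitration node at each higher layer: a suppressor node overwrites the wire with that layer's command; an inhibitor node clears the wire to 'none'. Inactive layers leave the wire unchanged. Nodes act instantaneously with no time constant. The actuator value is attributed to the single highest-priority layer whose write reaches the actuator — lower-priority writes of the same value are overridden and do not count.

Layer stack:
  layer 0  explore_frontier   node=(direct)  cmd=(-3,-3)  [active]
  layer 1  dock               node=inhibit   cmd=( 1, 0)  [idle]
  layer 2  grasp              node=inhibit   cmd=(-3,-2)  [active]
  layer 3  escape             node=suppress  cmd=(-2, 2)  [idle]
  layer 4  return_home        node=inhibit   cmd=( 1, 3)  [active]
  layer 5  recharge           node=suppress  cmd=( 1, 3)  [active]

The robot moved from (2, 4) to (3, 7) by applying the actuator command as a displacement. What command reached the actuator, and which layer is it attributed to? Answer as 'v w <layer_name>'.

1 3 recharge

displacement = (3, 7) − (2, 4) = (1, 3)
layer 0 (explore_frontier) active — direct: (-3, -3)
layer 1 (dock) idle — unchanged: (-3, -3)
layer 2 (grasp) active — inhibits: none
layer 3 (escape) idle — unchanged: none
layer 4 (return_home) active — inhibits: none
layer 5 (recharge) active — suppresses: (1, 3)
→ actuator (1, 3) — from layer 5 (recharge)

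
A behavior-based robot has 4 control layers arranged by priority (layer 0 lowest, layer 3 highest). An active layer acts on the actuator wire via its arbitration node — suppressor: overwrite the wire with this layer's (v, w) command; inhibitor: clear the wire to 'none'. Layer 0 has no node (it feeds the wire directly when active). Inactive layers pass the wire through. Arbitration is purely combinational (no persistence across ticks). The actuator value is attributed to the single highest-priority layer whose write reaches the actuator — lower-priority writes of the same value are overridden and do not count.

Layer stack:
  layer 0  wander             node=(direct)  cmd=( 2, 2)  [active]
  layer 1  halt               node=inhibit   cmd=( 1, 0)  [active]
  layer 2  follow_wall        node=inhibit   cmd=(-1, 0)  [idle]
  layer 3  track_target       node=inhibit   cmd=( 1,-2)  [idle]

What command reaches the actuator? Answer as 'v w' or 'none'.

[0] wander on; wire := (2, 2)
[1] halt on (inhibit); wire := none
[2] follow_wall off; pass none
[3] track_target off; pass none
output none

none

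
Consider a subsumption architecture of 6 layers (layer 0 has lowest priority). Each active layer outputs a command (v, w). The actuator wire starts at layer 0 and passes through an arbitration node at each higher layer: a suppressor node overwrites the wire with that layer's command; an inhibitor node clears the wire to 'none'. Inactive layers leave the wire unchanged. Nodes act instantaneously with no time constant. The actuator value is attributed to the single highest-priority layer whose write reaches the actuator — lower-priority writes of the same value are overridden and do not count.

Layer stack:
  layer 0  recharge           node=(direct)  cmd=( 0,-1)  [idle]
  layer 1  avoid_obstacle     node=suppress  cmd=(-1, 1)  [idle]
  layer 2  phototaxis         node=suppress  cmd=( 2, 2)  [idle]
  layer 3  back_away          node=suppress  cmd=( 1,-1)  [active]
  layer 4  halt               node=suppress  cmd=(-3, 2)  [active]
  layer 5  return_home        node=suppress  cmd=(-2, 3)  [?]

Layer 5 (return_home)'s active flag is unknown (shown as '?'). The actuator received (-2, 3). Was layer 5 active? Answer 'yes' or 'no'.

yes

If layer 5 is active=yes:
  actuator would be (-2, 3)
If layer 5 is active=no:
  actuator would be (-3, 2)
Observed (-2, 3), so layer 5 was active.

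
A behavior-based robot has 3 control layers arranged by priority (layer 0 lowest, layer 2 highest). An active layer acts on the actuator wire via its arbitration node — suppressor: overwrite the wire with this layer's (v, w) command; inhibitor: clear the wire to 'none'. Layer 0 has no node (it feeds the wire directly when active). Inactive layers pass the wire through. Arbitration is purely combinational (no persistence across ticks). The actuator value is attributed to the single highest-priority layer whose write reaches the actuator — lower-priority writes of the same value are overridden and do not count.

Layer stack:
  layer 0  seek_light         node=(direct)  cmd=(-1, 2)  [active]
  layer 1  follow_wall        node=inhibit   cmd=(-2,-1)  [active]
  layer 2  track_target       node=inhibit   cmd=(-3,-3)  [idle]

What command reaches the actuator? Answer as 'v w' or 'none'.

none

layer 0 (seek_light) active — direct: (-1, 2)
layer 1 (follow_wall) active — inhibits: none
layer 2 (track_target) idle — unchanged: none
→ actuator none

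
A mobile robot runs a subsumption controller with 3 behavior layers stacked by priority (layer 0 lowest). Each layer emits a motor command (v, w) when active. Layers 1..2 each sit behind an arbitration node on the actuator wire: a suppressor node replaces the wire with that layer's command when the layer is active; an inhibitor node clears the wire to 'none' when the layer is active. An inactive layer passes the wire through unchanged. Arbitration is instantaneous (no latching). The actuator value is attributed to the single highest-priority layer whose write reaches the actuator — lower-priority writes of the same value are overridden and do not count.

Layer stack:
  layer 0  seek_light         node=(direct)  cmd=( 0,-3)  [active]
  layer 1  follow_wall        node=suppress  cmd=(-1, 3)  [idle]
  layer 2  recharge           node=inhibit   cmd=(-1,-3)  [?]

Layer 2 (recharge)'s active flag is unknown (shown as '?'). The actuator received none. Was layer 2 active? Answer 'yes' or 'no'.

yes

If layer 2 is active=yes:
  actuator would be none
If layer 2 is active=no:
  actuator would be (0, -3)
Observed none, so layer 2 was active.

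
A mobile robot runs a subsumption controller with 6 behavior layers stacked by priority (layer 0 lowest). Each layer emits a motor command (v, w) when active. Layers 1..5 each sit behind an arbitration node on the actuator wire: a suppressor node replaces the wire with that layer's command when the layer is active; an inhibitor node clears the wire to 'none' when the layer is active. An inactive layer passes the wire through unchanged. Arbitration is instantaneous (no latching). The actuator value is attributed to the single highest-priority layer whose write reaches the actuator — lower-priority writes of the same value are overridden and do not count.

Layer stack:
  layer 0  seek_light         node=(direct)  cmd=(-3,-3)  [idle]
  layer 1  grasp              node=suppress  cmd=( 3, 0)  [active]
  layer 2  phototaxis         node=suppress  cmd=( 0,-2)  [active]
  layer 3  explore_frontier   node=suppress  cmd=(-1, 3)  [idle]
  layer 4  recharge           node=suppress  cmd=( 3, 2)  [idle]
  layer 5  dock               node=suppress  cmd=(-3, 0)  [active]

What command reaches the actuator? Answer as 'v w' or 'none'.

-3 0

layer 0 (seek_light) idle — none
layer 1 (grasp) active — suppresses: (3, 0)
layer 2 (phototaxis) active — suppresses: (0, -2)
layer 3 (explore_frontier) idle — unchanged: (0, -2)
layer 4 (recharge) idle — unchanged: (0, -2)
layer 5 (dock) active — suppresses: (-3, 0)
→ actuator (-3, 0)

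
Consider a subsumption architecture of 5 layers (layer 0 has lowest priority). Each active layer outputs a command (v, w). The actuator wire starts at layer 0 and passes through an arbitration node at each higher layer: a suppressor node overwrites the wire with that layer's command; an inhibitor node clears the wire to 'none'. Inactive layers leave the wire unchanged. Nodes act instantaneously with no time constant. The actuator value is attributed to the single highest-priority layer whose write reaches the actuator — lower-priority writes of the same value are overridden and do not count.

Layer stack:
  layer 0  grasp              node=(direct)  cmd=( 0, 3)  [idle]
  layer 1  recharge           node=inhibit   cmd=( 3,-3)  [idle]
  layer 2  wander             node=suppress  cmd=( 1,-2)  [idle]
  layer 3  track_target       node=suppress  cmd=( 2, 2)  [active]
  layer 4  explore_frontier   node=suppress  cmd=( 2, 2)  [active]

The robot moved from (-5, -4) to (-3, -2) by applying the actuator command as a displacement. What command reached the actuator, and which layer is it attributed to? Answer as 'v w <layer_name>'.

2 2 explore_frontier

displacement = (-3, -2) − (-5, -4) = (2, 2)
[0] grasp off; wire := none
[1] recharge off; pass none
[2] wander off; pass none
[3] track_target on (suppress); wire := (2, 2)
[4] explore_frontier on (suppress); wire := (2, 2)
output (2, 2) — from layer 4 (explore_frontier)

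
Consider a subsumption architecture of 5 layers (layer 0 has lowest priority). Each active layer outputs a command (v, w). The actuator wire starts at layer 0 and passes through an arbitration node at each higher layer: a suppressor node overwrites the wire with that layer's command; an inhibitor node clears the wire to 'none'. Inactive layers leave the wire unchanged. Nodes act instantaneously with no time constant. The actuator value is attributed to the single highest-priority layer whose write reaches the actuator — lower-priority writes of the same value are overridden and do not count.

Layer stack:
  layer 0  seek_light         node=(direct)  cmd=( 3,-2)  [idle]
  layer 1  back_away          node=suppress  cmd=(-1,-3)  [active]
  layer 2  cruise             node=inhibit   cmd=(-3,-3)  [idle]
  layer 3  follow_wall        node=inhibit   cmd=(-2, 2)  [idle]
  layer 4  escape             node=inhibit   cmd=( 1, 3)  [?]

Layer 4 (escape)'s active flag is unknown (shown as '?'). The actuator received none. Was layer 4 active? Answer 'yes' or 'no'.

If layer 4 is active=yes:
  actuator would be none
If layer 4 is active=no:
  actuator would be (-1, -3)
Observed none, so layer 4 was active.

yes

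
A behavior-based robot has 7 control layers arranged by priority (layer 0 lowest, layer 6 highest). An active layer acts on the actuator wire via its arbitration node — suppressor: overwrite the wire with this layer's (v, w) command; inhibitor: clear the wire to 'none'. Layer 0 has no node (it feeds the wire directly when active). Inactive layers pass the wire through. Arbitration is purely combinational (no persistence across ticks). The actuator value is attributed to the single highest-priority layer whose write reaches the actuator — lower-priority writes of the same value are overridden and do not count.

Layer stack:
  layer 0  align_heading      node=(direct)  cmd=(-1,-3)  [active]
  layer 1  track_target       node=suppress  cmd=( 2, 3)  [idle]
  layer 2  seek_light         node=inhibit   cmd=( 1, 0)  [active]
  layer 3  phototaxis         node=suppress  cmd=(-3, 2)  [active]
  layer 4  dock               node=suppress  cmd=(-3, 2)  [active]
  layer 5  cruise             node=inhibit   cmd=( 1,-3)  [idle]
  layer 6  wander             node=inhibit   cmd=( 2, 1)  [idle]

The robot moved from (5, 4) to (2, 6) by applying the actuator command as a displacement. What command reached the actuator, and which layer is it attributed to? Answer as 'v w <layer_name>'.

displacement = (2, 6) − (5, 4) = (-3, 2)
layer 0 (align_heading) active — direct: (-1, -3)
layer 1 (track_target) idle — unchanged: (-1, -3)
layer 2 (seek_light) active — inhibits: none
layer 3 (phototaxis) active — suppresses: (-3, 2)
layer 4 (dock) active — suppresses: (-3, 2)
layer 5 (cruise) idle — unchanged: (-3, 2)
layer 6 (wander) idle — unchanged: (-3, 2)
→ actuator (-3, 2) — from layer 4 (dock)

-3 2 dock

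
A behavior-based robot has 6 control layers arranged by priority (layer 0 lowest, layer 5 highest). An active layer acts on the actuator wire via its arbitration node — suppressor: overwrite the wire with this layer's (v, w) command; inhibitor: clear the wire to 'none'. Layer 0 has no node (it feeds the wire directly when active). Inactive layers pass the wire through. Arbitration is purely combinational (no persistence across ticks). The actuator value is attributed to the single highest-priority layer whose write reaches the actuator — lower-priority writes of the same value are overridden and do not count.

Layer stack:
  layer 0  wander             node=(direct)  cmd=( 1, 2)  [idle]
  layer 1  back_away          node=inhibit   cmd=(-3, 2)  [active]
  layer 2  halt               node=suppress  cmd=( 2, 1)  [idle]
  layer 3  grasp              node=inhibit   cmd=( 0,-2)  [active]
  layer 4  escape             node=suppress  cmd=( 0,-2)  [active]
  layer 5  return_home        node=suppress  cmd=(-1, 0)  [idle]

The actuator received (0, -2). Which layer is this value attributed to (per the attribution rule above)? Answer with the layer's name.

layer 0 (wander) idle — none
layer 1 (back_away) active — inhibits: none
layer 2 (halt) idle — unchanged: none
layer 3 (grasp) active — inhibits: none
layer 4 (escape) active — suppresses: (0, -2)
layer 5 (return_home) idle — unchanged: (0, -2)
→ actuator (0, -2)
last writer: layer 4 = escape

escape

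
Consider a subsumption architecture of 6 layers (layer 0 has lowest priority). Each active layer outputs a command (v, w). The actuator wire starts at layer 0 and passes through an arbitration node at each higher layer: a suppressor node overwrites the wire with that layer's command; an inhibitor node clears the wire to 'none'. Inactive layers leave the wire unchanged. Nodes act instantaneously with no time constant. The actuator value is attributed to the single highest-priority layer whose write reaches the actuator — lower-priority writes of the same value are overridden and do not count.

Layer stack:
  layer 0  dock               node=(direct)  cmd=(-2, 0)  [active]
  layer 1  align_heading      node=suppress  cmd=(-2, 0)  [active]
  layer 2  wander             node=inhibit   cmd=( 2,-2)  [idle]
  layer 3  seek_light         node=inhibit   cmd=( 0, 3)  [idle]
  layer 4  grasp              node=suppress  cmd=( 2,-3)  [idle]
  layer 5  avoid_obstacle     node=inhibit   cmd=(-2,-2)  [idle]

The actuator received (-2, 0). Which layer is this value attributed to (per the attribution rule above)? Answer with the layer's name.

align_heading

[0] dock on; wire := (-2, 0)
[1] align_heading on (suppress); wire := (-2, 0)
[2] wander off; pass (-2, 0)
[3] seek_light off; pass (-2, 0)
[4] grasp off; pass (-2, 0)
[5] avoid_obstacle off; pass (-2, 0)
output (-2, 0)
last writer: layer 1 = align_heading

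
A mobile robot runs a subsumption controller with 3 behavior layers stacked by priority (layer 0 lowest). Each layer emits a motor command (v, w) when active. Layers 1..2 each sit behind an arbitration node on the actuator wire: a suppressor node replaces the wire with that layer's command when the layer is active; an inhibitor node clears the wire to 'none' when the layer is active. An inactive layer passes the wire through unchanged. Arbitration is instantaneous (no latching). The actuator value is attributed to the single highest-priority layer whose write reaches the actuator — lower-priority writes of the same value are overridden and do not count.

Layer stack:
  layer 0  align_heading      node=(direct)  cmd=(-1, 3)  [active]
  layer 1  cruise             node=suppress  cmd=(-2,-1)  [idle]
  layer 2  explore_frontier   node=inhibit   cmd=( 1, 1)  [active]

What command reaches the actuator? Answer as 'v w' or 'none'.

none

layer 0 (align_heading) active — direct: (-1, 3)
layer 1 (cruise) idle — unchanged: (-1, 3)
layer 2 (explore_frontier) active — inhibits: none
→ actuator none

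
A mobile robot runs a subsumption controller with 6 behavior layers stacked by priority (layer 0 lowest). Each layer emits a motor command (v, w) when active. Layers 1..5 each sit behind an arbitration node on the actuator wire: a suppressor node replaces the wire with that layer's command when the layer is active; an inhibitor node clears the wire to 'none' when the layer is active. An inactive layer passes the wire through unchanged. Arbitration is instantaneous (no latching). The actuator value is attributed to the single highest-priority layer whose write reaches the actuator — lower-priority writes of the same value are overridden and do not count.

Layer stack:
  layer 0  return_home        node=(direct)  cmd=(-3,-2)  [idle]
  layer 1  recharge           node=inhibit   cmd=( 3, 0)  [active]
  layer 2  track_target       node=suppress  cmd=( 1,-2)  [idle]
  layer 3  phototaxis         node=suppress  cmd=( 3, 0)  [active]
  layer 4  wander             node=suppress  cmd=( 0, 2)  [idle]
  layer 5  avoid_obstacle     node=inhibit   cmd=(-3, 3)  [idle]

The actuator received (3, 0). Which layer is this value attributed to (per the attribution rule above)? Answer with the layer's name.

phototaxis

layer 0 (return_home) idle — none
layer 1 (recharge) active — inhibits: none
layer 2 (track_target) idle — unchanged: none
layer 3 (phototaxis) active — suppresses: (3, 0)
layer 4 (wander) idle — unchanged: (3, 0)
layer 5 (avoid_obstacle) idle — unchanged: (3, 0)
→ actuator (3, 0)
last writer: layer 3 = phototaxis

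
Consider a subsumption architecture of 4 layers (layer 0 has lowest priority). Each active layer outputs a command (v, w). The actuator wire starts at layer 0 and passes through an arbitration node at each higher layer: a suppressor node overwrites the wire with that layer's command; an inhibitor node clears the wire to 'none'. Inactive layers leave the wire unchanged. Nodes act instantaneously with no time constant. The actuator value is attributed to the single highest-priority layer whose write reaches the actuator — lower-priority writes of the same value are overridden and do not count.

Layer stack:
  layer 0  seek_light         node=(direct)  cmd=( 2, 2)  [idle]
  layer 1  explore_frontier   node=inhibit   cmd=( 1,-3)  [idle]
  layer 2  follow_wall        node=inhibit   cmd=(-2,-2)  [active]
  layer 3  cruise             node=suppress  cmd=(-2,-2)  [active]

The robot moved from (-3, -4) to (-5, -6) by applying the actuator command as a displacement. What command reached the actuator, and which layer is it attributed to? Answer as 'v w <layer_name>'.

-2 -2 cruise

displacement = (-5, -6) − (-3, -4) = (-2, -2)
L0 seek_light: idle → wire = none
L1 explore_frontier: idle → wire stays none
L2 follow_wall: active, inhibitor → wire = none
L3 cruise: active, suppressor → wire = (-2, -2)
actuator = (-2, -2) — from layer 3 (cruise)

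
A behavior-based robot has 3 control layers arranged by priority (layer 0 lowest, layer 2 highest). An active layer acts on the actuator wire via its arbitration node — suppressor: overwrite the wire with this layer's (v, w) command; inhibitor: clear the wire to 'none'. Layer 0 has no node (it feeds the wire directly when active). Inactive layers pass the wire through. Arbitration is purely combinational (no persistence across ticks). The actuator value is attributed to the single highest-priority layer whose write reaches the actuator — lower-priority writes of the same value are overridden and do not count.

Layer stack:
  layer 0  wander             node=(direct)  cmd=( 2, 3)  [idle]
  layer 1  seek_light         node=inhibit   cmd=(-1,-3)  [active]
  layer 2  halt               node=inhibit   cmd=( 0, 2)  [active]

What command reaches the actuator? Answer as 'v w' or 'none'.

[0] wander off; wire := none
[1] seek_light on (inhibit); wire := none
[2] halt on (inhibit); wire := none
output none

none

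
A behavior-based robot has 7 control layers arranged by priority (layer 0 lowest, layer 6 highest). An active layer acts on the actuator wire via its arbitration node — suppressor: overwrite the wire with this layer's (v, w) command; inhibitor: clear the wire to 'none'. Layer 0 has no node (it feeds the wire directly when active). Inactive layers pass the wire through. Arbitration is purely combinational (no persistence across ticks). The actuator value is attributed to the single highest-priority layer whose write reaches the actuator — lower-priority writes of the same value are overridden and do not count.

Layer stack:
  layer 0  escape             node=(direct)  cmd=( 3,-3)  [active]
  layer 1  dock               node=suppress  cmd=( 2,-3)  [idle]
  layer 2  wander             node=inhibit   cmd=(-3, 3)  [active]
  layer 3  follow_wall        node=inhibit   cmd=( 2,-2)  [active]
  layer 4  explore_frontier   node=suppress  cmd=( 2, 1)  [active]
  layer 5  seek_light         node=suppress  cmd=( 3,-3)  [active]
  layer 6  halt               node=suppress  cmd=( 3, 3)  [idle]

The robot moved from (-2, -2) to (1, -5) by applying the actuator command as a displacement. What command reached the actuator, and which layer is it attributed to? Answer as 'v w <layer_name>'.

3 -3 seek_light

displacement = (1, -5) − (-2, -2) = (3, -3)
layer 0 (escape) active — direct: (3, -3)
layer 1 (dock) idle — unchanged: (3, -3)
layer 2 (wander) active — inhibits: none
layer 3 (follow_wall) active — inhibits: none
layer 4 (explore_frontier) active — suppresses: (2, 1)
layer 5 (seek_light) active — suppresses: (3, -3)
layer 6 (halt) idle — unchanged: (3, -3)
→ actuator (3, -3) — from layer 5 (seek_light)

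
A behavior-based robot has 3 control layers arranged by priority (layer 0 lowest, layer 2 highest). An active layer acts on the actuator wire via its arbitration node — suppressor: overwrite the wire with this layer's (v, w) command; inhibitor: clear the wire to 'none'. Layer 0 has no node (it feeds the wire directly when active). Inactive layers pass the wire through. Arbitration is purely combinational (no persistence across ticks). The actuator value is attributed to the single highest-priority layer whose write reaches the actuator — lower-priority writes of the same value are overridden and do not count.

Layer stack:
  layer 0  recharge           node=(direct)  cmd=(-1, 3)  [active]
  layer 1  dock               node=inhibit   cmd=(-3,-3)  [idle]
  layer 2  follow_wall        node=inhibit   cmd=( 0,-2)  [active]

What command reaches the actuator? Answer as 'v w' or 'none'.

L0 recharge: active, feeds wire = (-1, 3)
L1 dock: idle → wire stays (-1, 3)
L2 follow_wall: active, inhibitor → wire = none
actuator = none

none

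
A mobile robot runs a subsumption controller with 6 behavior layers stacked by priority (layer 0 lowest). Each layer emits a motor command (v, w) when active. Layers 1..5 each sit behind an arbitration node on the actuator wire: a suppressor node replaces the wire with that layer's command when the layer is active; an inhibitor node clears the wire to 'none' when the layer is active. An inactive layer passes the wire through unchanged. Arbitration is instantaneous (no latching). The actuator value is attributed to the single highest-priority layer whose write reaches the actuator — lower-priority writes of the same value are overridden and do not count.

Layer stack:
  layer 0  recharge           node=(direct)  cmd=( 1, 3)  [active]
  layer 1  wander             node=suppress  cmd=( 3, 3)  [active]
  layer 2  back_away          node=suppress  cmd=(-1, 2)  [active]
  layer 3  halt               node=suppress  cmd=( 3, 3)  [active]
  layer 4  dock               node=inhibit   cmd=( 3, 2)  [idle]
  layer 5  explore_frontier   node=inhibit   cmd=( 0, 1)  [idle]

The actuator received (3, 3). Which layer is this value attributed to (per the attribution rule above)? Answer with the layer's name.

[0] recharge on; wire := (1, 3)
[1] wander on (suppress); wire := (3, 3)
[2] back_away on (suppress); wire := (-1, 2)
[3] halt on (suppress); wire := (3, 3)
[4] dock off; pass (3, 3)
[5] explore_frontier off; pass (3, 3)
output (3, 3)
last writer: layer 3 = halt

halt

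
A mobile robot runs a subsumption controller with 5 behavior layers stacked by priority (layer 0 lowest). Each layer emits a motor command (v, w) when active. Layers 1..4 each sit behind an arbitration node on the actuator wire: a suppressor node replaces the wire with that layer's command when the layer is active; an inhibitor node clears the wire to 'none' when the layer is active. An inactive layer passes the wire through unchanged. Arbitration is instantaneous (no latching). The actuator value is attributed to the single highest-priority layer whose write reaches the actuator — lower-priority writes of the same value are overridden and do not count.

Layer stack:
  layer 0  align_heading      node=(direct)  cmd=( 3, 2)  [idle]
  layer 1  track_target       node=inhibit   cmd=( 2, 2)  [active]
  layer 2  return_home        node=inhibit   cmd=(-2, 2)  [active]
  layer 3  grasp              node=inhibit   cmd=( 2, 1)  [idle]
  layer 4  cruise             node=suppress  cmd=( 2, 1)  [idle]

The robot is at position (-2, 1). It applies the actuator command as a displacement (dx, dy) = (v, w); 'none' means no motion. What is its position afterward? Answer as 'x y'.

[0] align_heading off; wire := none
[1] track_target on (inhibit); wire := none
[2] return_home on (inhibit); wire := none
[3] grasp off; pass none
[4] cruise off; pass none
output none
position: (-2, 1) + none = (-2, 1)

-2 1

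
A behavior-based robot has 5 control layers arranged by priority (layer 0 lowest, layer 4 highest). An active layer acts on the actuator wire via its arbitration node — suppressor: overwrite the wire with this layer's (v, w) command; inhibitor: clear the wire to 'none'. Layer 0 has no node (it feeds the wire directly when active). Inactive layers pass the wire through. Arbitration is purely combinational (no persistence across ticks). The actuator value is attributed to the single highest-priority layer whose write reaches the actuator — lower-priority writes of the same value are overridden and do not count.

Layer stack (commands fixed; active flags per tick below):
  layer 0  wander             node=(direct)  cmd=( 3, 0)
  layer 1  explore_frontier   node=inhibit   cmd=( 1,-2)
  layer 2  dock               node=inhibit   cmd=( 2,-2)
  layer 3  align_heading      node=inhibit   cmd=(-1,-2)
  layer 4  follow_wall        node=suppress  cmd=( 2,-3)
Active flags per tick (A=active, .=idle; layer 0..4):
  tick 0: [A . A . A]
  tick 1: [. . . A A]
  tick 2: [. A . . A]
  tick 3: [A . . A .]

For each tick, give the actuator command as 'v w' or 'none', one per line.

2 -3
2 -3
2 -3
none

tick 0:
  L0 wander: active, feeds wire = (3, 0)
  L1 explore_frontier: idle → wire stays (3, 0)
  L2 dock: active, inhibitor → wire = none
  L3 align_heading: idle → wire stays none
  L4 follow_wall: active, suppressor → wire = (2, -3)
  actuator = (2, -3)
tick 1:
  L0 wander: idle → wire = none
  L1 explore_frontier: idle → wire stays none
  L2 dock: idle → wire stays none
  L3 align_heading: active, inhibitor → wire = none
  L4 follow_wall: active, suppressor → wire = (2, -3)
  actuator = (2, -3)
tick 2:
  L0 wander: idle → wire = none
  L1 explore_frontier: active, inhibitor → wire = none
  L2 dock: idle → wire stays none
  L3 align_heading: idle → wire stays none
  L4 follow_wall: active, suppressor → wire = (2, -3)
  actuator = (2, -3)
tick 3:
  L0 wander: active, feeds wire = (3, 0)
  L1 explore_frontier: idle → wire stays (3, 0)
  L2 dock: idle → wire stays (3, 0)
  L3 align_heading: active, inhibitor → wire = none
  L4 follow_wall: idle → wire stays none
  actuator = none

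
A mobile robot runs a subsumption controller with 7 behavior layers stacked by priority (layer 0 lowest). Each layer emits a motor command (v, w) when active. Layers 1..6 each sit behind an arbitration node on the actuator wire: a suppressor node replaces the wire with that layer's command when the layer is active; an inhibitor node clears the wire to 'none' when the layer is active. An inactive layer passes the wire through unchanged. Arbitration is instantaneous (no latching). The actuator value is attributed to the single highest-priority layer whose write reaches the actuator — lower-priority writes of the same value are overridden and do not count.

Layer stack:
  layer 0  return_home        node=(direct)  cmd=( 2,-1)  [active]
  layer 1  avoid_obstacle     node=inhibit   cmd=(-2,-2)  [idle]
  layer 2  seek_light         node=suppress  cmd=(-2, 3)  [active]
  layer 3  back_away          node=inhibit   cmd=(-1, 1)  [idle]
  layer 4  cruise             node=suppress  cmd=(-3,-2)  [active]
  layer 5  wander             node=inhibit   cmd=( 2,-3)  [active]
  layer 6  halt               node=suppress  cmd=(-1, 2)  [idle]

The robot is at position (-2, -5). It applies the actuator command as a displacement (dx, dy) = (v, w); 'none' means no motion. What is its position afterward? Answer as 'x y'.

layer 0 (return_home) active — direct: (2, -1)
layer 1 (avoid_obstacle) idle — unchanged: (2, -1)
layer 2 (seek_light) active — suppresses: (-2, 3)
layer 3 (back_away) idle — unchanged: (-2, 3)
layer 4 (cruise) active — suppresses: (-3, -2)
layer 5 (wander) active — inhibits: none
layer 6 (halt) idle — unchanged: none
→ actuator none
position: (-2, -5) + none = (-2, -5)

-2 -5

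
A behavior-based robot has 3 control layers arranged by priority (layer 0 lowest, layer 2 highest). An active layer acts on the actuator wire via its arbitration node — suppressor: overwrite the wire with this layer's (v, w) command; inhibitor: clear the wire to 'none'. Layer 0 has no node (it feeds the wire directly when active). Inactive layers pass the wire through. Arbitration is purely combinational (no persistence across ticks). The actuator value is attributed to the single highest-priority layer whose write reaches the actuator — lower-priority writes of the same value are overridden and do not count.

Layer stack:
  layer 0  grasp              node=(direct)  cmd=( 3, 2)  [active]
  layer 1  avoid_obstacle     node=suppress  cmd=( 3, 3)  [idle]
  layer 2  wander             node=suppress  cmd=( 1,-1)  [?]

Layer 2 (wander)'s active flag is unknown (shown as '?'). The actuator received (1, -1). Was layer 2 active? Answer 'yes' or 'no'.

yes

If layer 2 is active=yes:
  actuator would be (1, -1)
If layer 2 is active=no:
  actuator would be (3, 2)
Observed (1, -1), so layer 2 was active.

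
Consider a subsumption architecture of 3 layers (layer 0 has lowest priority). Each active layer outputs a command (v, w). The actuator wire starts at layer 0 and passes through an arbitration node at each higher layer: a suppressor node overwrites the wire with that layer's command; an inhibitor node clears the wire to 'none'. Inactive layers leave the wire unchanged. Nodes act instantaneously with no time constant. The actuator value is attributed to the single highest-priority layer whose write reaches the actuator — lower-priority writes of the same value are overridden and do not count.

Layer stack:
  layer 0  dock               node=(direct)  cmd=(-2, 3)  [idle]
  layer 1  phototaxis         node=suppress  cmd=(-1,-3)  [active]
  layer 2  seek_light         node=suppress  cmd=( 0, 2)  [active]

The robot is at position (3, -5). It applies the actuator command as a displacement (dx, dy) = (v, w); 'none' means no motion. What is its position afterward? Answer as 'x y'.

3 -3

[0] dock off; wire := none
[1] phototaxis on (suppress); wire := (-1, -3)
[2] seek_light on (suppress); wire := (0, 2)
output (0, 2)
position: (3, -5) + (0, 2) = (3, -3)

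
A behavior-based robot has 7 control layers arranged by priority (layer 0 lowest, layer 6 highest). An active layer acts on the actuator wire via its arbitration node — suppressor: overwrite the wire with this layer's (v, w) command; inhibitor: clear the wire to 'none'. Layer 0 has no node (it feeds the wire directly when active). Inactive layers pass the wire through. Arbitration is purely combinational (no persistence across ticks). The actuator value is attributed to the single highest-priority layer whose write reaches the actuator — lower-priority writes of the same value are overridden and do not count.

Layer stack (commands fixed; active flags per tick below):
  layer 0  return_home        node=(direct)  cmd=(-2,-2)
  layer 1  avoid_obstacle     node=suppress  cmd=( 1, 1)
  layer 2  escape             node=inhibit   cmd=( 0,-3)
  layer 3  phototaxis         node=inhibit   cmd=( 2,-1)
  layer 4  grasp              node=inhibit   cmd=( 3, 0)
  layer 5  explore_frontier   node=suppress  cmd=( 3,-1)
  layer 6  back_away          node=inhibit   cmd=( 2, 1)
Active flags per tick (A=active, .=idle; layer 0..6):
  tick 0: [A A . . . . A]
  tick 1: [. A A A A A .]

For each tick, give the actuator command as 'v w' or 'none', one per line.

none
3 -1

tick 0:
  [0] return_home on; wire := (-2, -2)
  [1] avoid_obstacle on (suppress); wire := (1, 1)
  [2] escape off; pass (1, 1)
  [3] phototaxis off; pass (1, 1)
  [4] grasp off; pass (1, 1)
  [5] explore_frontier off; pass (1, 1)
  [6] back_away on (inhibit); wire := none
  output none
tick 1:
  [0] return_home off; wire := none
  [1] avoid_obstacle on (suppress); wire := (1, 1)
  [2] escape on (inhibit); wire := none
  [3] phototaxis on (inhibit); wire := none
  [4] grasp on (inhibit); wire := none
  [5] explore_frontier on (suppress); wire := (3, -1)
  [6] back_away off; pass (3, -1)
  output (3, -1)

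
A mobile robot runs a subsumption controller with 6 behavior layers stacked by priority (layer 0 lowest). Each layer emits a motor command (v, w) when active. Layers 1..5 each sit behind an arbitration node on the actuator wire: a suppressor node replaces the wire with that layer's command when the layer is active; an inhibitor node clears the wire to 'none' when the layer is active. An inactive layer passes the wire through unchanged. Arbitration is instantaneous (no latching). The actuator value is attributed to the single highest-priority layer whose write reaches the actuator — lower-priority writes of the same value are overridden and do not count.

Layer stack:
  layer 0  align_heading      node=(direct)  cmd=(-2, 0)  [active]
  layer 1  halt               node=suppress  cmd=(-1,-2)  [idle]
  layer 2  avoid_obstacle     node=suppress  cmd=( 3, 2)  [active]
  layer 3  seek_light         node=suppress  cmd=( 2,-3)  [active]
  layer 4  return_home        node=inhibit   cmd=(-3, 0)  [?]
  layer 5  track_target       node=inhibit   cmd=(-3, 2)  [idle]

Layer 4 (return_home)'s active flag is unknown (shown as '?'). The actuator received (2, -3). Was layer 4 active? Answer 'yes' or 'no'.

If layer 4 is active=yes:
  actuator would be none
If layer 4 is active=no:
  actuator would be (2, -3)
Observed (2, -3), so layer 4 was idle.

no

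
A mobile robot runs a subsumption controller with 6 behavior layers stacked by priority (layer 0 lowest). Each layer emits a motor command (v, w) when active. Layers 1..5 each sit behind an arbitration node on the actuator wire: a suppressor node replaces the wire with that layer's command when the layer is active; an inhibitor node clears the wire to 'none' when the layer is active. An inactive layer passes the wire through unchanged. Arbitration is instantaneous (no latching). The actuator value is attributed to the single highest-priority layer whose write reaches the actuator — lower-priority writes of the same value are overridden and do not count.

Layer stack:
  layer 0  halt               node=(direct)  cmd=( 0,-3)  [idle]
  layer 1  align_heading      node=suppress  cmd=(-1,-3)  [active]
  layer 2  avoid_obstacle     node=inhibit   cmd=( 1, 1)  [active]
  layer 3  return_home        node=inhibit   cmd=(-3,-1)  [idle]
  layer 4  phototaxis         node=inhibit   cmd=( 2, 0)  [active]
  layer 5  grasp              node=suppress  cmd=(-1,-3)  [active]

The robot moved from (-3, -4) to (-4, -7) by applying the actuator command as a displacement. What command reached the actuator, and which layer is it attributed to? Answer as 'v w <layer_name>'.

displacement = (-4, -7) − (-3, -4) = (-1, -3)
[0] halt off; wire := none
[1] align_heading on (suppress); wire := (-1, -3)
[2] avoid_obstacle on (inhibit); wire := none
[3] return_home off; pass none
[4] phototaxis on (inhibit); wire := none
[5] grasp on (suppress); wire := (-1, -3)
output (-1, -3) — from layer 5 (grasp)

-1 -3 grasp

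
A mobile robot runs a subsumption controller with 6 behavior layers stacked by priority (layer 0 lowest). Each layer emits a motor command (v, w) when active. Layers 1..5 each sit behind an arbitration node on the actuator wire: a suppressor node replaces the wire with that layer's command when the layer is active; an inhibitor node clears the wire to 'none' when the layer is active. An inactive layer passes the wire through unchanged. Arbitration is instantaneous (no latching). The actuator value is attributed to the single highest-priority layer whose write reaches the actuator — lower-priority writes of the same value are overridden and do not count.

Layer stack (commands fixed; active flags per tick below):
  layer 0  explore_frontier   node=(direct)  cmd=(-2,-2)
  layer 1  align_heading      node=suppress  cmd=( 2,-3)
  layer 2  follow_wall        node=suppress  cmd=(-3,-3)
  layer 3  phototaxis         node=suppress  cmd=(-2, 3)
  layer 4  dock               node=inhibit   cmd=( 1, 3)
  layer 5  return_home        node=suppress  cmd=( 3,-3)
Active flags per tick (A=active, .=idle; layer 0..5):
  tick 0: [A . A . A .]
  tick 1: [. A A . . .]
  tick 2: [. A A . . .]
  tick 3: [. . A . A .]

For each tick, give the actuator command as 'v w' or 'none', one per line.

none
-3 -3
-3 -3
none

tick 0:
  layer 0 (explore_frontier) active — direct: (-2, -2)
  layer 1 (align_heading) idle — unchanged: (-2, -2)
  layer 2 (follow_wall) active — suppresses: (-3, -3)
  layer 3 (phototaxis) idle — unchanged: (-3, -3)
  layer 4 (dock) active — inhibits: none
  layer 5 (return_home) idle — unchanged: none
  → actuator none
tick 1:
  layer 0 (explore_frontier) idle — none
  layer 1 (align_heading) active — suppresses: (2, -3)
  layer 2 (follow_wall) active — suppresses: (-3, -3)
  layer 3 (phototaxis) idle — unchanged: (-3, -3)
  layer 4 (dock) idle — unchanged: (-3, -3)
  layer 5 (return_home) idle — unchanged: (-3, -3)
  → actuator (-3, -3)
tick 2:
  layer 0 (explore_frontier) idle — none
  layer 1 (align_heading) active — suppresses: (2, -3)
  layer 2 (follow_wall) active — suppresses: (-3, -3)
  layer 3 (phototaxis) idle — unchanged: (-3, -3)
  layer 4 (dock) idle — unchanged: (-3, -3)
  layer 5 (return_home) idle — unchanged: (-3, -3)
  → actuator (-3, -3)
tick 3:
  layer 0 (explore_frontier) idle — none
  layer 1 (align_heading) idle — unchanged: none
  layer 2 (follow_wall) active — suppresses: (-3, -3)
  layer 3 (phototaxis) idle — unchanged: (-3, -3)
  layer 4 (dock) active — inhibits: none
  layer 5 (return_home) idle — unchanged: none
  → actuator none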